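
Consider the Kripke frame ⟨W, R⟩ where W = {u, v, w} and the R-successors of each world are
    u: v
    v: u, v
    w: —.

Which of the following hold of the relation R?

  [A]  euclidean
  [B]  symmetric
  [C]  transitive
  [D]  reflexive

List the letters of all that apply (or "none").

(A) not euclidean: v R u and v R u but not u R u.
(B) symmetric: every R-edge is matched by its reverse.
(C) not transitive: u R v and v R u but not u R u.
(D) not reflexive: not u R u.

B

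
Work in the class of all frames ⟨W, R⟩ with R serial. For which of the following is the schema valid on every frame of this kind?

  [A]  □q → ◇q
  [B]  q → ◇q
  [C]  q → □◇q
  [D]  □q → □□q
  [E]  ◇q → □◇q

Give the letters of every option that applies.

A

(A) □q → ◇q is axiom D; it is valid on a frame exactly when R is serial. Every such R is serial, so valid.
(B) q → ◇q is the dual of axiom T; it is valid on a frame exactly when R is reflexive. Such an R need not be reflexive, so not valid.
(C) q → □◇q is axiom B, which corresponds to symmetry. Such an R need not be symmetric — not valid.
(D) axiom 4: valid iff R is transitive. Such an R need not be transitive — not valid.
(E) ◇q → □◇q (axiom 5) characterises the euclidean frames. Such an R need not be euclidean — not valid.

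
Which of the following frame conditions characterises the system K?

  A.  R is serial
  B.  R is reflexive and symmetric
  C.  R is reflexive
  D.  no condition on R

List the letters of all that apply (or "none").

(A) this class determines D, not K.
(B) this class determines B (= KTB), not K.
(C) this class determines T (= KT), not K.
(D) K is sound and complete for exactly this class.

D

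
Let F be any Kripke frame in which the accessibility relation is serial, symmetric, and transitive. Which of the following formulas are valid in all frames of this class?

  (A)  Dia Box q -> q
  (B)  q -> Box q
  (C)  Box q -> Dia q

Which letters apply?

A serial symmetric transitive relation is reflexive (take any v with uRv; symmetry gives vRu and transitivity gives uRu), hence an equivalence relation.
(A) Dia Box q -> q is the dual of axiom B; it is valid on a frame exactly when R is symmetric. Every such R is symmetric, so valid.
(B) q -> Box q (equivalent to ◇p→p) corresponds to R being a subset of the identity. Such an R need not be a subset of the identity, so not valid.
(C) axiom D: valid iff R is serial. Every such R is serial — valid.

A, C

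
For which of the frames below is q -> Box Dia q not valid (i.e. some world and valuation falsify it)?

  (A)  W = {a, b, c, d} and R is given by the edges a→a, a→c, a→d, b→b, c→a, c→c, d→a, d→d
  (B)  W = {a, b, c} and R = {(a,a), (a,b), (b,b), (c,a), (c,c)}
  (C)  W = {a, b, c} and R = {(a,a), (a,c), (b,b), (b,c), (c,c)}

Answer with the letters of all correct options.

The schema q -> Box Dia q is axiom B; it is valid on a frame iff R is symmetric.
(A) R is symmetric (every R-edge is matched by its reverse), so the schema is valid here.
(B) R is not symmetric (a R b but not b R a), so the schema fails here.
(C) R is not symmetric (a R c but not c R a), so the schema fails here.

B, C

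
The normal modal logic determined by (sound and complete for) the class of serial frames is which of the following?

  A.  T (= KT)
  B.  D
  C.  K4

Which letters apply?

(A) T (= KT) is determined by the class of reflexive frames.
(B) D is determined by exactly this class.
(C) K4 is determined by the class of transitive frames.

B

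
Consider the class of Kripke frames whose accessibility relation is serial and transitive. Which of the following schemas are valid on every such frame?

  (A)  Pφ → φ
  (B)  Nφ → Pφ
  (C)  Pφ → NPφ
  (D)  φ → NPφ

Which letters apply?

(A) Pφ → φ (the converse of T) corresponds to R being a subset of the identity. Such an R need not be a subset of the identity, so not valid.
(B) axiom D: valid iff R is serial. Every such R is serial — valid.
(C) Pφ → NPφ (axiom 5) characterises the euclidean frames. Such an R need not be euclidean — not valid.
(D) φ → NPφ is axiom B; it is valid on a frame exactly when R is symmetric. Such an R need not be symmetric, so not valid.

B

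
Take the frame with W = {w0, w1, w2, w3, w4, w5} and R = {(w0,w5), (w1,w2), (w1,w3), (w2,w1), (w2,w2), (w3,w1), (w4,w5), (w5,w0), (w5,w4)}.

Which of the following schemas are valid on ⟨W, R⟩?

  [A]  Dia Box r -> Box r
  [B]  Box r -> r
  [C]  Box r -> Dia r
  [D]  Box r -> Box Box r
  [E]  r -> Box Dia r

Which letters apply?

R is not reflexive: not w0 R w0.
R is symmetric: every R-edge is matched by its reverse.
R is not transitive: w0 R w5 and w5 R w0 but not w0 R w0.
R is not euclidean: w1 R w2 and w1 R w3 but not w2 R w3.
R is serial: every world has an R-successor.
(A) the dual of axiom 5: valid iff R is euclidean. R is not euclidean — not valid.
(B) Box r -> r (axiom T) characterises the reflexive frames. R is not reflexive — not valid.
(C) Box r -> Dia r is axiom D, which corresponds to seriality. R is serial — valid.
(D) Box r -> Box Box r is axiom 4; it is valid on a frame exactly when R is transitive. R is not transitive, so not valid.
(E) r -> Box Dia r (axiom B) characterises the symmetric frames. R is symmetric — valid.

C, E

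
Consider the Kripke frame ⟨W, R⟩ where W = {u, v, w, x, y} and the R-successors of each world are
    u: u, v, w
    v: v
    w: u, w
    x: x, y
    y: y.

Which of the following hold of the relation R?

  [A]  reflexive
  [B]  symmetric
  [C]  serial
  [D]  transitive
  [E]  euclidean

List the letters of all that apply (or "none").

(A) reflexive: each world relates to itself.
(B) not symmetric: u R v but not v R u.
(C) serial: every world has an R-successor.
(D) not transitive: w R u and u R v but not w R v.
(E) not euclidean: u R v and u R u but not v R u.

A, C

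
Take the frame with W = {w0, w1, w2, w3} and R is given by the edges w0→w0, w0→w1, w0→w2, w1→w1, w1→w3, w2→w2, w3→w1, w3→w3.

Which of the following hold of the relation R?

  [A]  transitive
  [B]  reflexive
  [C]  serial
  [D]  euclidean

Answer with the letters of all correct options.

(A) not transitive: w0 R w1 and w1 R w3 but not w0 R w3.
(B) reflexive: each world relates to itself.
(C) serial: every world has an R-successor.
(D) not euclidean: w0 R w1 and w0 R w0 but not w1 R w0.

B, C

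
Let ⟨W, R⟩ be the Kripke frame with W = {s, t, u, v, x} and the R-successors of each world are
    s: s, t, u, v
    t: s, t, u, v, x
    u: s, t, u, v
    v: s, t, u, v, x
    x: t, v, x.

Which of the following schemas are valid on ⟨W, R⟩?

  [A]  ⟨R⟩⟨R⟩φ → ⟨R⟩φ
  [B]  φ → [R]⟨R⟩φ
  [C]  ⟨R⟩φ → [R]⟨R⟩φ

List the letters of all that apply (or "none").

R is symmetric: every R-edge is matched by its reverse.
R is not transitive: s R t and t R x but not s R x.
R is not euclidean: t R s and t R x but not s R x.
(A) ⟨R⟩⟨R⟩φ → ⟨R⟩φ (the dual of axiom 4) characterises the transitive frames. R is not transitive — not valid.
(B) φ → [R]⟨R⟩φ is axiom B, which corresponds to symmetry. R is symmetric — valid.
(C) ⟨R⟩φ → [R]⟨R⟩φ is axiom 5; it is valid on a frame exactly when R is euclidean. R is not euclidean, so not valid.

B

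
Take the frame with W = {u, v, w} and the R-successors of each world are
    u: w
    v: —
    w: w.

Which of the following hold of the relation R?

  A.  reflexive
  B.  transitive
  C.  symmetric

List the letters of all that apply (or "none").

B

(A) not reflexive: not u R u.
(B) transitive: R is closed under composition.
(C) not symmetric: u R w but not w R u.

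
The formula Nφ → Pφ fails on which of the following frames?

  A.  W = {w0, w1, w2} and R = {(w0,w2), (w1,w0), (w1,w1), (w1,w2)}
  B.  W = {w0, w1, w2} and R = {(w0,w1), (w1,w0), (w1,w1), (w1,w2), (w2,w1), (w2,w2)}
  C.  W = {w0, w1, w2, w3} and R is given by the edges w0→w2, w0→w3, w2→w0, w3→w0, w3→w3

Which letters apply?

A, C

The schema Nφ → Pφ is axiom D; it is valid on a frame iff R is serial.
(A) R is not serial (w2 has no R-successor), so the schema fails here.
(B) R is serial (every world has an R-successor), so the schema is valid here.
(C) R is not serial (w1 has no R-successor), so the schema fails here.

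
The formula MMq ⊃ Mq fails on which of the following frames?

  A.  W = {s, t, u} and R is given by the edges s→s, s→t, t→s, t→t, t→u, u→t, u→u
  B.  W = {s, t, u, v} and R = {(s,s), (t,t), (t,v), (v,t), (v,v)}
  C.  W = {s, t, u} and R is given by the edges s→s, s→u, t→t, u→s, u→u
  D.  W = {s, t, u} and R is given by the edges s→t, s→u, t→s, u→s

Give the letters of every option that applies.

The schema MMq ⊃ Mq is the dual of axiom 4; it is valid on a frame iff R is transitive.
(A) R is not transitive (s R t and t R u but not s R u), so the schema fails here.
(B) R is transitive (R is closed under composition), so the schema is valid here.
(C) R is transitive (R is closed under composition), so the schema is valid here.
(D) R is not transitive (s R t and t R s but not s R s), so the schema fails here.

A, D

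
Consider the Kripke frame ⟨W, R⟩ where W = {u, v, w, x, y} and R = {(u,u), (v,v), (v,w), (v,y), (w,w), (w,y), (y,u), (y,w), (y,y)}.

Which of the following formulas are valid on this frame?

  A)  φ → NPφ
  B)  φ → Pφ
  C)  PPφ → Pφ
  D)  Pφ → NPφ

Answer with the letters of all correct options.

R is not reflexive: not x R x.
R is not symmetric: v R w but not w R v.
R is not transitive: v R y and y R u but not v R u.
R is not euclidean: v R w and v R v but not w R v.
(A) φ → NPφ is axiom B, which corresponds to symmetry. R is not symmetric — not valid.
(B) φ → Pφ (the dual of axiom T) characterises the reflexive frames. R is not reflexive — not valid.
(C) PPφ → Pφ (the dual of axiom 4) characterises the transitive frames. R is not transitive — not valid.
(D) Pφ → NPφ is axiom 5, which corresponds to the euclidean property. R is not euclidean — not valid.

none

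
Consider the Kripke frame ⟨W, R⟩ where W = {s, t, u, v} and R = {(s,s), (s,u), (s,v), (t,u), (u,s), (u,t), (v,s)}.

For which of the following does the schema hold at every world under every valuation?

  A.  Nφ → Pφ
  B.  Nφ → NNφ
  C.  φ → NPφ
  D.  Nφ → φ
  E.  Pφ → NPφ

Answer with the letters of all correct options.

R is not reflexive: not t R t.
R is symmetric: every R-edge is matched by its reverse.
R is not transitive: s R u and u R t but not s R t.
R is not euclidean: s R u and s R v but not u R v.
R is serial: every world has an R-successor.
(A) axiom D: valid iff R is serial. R is serial — valid.
(B) Nφ → NNφ is axiom 4; it is valid on a frame exactly when R is transitive. R is not transitive, so not valid.
(C) axiom B: valid iff R is symmetric. R is symmetric — valid.
(D) Nφ → φ is axiom T; it is valid on a frame exactly when R is reflexive. R is not reflexive, so not valid.
(E) axiom 5: valid iff R is euclidean. R is not euclidean — not valid.

A, C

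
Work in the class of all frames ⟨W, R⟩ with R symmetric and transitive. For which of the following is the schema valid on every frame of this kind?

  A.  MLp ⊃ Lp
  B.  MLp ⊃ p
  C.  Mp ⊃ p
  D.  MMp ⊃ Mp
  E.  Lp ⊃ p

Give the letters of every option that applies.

A, B, D

A symmetric transitive relation is euclidean (uRv and uRw give vRu by symmetry, then vRw by transitivity).
(A) the dual of axiom 5: valid iff R is euclidean. Every such R is euclidean — valid.
(B) MLp ⊃ p (the dual of axiom B) characterises the symmetric frames. Every such R is symmetric — valid.
(C) Mp ⊃ p is the converse of T; it holds exactly when R ⊆ identity. Such an R need not be a subset of the identity — not valid.
(D) MMp ⊃ Mp is the dual of axiom 4, which corresponds to transitivity. Every such R is transitive — valid.
(E) axiom T: valid iff R is reflexive. Such an R need not be reflexive — not valid.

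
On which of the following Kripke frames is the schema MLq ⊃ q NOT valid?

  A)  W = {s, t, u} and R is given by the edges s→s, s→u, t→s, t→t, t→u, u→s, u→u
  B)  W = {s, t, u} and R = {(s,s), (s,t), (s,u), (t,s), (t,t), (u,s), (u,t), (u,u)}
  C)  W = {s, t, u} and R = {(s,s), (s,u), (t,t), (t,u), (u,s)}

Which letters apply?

The schema MLq ⊃ q is the dual of axiom B; it is valid on a frame iff R is symmetric.
(A) R is not symmetric (t R s but not s R t), so the schema fails here.
(B) R is not symmetric (u R t but not t R u), so the schema fails here.
(C) R is not symmetric (t R u but not u R t), so the schema fails here.

A, B, C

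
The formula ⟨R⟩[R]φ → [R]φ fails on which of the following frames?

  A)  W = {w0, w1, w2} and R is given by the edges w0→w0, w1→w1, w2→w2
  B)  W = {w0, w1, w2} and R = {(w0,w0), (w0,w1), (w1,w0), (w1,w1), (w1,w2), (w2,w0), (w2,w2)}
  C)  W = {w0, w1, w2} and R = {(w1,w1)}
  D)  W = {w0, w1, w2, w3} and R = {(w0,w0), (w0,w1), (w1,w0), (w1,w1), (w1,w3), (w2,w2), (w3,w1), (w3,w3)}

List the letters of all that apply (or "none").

B, D

The schema ⟨R⟩[R]φ → [R]φ is the dual of axiom 5; it is valid on a frame iff R is euclidean.
(A) R is euclidean (any two R-successors of the same world are R-related), so the schema is valid here.
(B) R is not euclidean (w1 R w0 and w1 R w2 but not w0 R w2), so the schema fails here.
(C) R is euclidean (any two R-successors of the same world are R-related), so the schema is valid here.
(D) R is not euclidean (w1 R w0 and w1 R w3 but not w0 R w3), so the schema fails here.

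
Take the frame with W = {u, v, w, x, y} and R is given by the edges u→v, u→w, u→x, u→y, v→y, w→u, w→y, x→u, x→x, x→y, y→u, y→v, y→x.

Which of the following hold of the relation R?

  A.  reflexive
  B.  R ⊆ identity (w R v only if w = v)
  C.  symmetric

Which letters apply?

(A) not reflexive: not u R u.
(B) not ⊆ identity: u R v with u ≠ v.
(C) not symmetric: u R v but not v R u.

none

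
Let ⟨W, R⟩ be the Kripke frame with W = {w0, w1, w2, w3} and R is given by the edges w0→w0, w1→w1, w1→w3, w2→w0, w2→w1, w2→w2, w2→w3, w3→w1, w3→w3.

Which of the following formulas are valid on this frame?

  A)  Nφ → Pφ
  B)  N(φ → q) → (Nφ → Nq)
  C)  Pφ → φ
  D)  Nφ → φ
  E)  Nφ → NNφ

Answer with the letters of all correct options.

R is reflexive: each world relates to itself.
R is transitive: R is closed under composition.
R is serial: every world has an R-successor.
R is not a subset of the identity: w1 R w3 with w1 ≠ w3.
(A) Nφ → Pφ is axiom D, which corresponds to seriality. R is serial — valid.
(B) N(φ → q) → (Nφ → Nq) is axiom K, valid on every Kripke frame — valid.
(C) Pφ → φ is valid only on frames where every R-edge is a self-loop. Here R ⊄ identity — not valid.
(D) Nφ → φ (axiom T) characterises the reflexive frames. R is reflexive — valid.
(E) Nφ → NNφ (axiom 4) characterises the transitive frames. R is transitive — valid.

A, B, D, E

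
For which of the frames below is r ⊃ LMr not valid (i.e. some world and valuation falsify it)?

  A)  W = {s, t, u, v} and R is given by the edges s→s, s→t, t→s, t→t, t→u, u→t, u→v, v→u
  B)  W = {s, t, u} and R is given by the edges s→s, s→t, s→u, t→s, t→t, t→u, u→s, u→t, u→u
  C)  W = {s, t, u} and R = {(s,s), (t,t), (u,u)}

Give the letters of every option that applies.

none

The schema r ⊃ LMr is axiom B; it is valid on a frame iff R is symmetric.
(A) R is symmetric (every R-edge is matched by its reverse), so the schema is valid here.
(B) R is symmetric (every R-edge is matched by its reverse), so the schema is valid here.
(C) R is symmetric (every R-edge is matched by its reverse), so the schema is valid here.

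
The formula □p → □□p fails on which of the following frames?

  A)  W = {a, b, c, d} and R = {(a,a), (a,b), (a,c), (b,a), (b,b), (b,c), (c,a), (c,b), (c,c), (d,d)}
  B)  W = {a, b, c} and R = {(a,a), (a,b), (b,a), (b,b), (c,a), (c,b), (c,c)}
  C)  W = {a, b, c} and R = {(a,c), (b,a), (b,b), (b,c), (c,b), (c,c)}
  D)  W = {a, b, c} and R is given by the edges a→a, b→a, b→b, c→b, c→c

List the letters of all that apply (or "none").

The schema □p → □□p is axiom 4; it is valid on a frame iff R is transitive.
(A) R is transitive (R is closed under composition), so the schema is valid here.
(B) R is transitive (R is closed under composition), so the schema is valid here.
(C) R is not transitive (a R c and c R b but not a R b), so the schema fails here.
(D) R is not transitive (c R b and b R a but not c R a), so the schema fails here.

C, D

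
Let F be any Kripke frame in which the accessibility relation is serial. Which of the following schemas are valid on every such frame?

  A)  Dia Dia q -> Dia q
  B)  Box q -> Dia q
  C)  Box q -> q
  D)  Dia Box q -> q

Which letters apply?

(A) Dia Dia q -> Dia q is the dual of axiom 4, which corresponds to transitivity. Such an R need not be transitive — not valid.
(B) Box q -> Dia q is axiom D, which corresponds to seriality. Every such R is serial — valid.
(C) Box q -> q is axiom T, which corresponds to reflexivity. Such an R need not be reflexive — not valid.
(D) Dia Box q -> q is the dual of axiom B; it is valid on a frame exactly when R is symmetric. Such an R need not be symmetric, so not valid.

B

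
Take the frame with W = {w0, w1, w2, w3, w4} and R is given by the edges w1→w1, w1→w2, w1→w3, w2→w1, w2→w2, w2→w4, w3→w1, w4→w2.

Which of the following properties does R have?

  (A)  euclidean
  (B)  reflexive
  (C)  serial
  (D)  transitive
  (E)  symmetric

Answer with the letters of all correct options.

(A) not euclidean: w1 R w2 and w1 R w3 but not w2 R w3.
(B) not reflexive: not w0 R w0.
(C) not serial: w0 has no R-successor.
(D) not transitive: w1 R w2 and w2 R w4 but not w1 R w4.
(E) symmetric: every R-edge is matched by its reverse.

E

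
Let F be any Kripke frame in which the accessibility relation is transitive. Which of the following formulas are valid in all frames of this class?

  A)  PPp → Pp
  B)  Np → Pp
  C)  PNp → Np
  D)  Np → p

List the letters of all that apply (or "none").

(A) the dual of axiom 4: valid iff R is transitive. Every such R is transitive — valid.
(B) Np → Pp (axiom D) characterises the serial frames. Such an R need not be serial — not valid.
(C) PNp → Np (the dual of axiom 5) characterises the euclidean frames. Such an R need not be euclidean — not valid.
(D) Np → p (axiom T) characterises the reflexive frames. Such an R need not be reflexive — not valid.

A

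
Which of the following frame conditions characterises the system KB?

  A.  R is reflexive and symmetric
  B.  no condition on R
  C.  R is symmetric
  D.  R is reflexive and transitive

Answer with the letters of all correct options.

C

(A) this class determines B (= KTB), not KB.
(B) this class determines K, not KB.
(C) KB is sound and complete for exactly this class.
(D) this class determines S4, not KB.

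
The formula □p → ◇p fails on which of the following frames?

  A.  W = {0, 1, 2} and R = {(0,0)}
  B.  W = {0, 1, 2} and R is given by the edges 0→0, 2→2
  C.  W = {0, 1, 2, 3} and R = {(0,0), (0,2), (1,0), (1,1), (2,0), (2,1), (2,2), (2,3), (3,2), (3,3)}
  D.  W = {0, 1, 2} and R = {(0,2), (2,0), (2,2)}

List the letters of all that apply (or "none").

A, B, D

The schema □p → ◇p is axiom D; it is valid on a frame iff R is serial.
(A) R is not serial (1 has no R-successor), so the schema fails here.
(B) R is not serial (1 has no R-successor), so the schema fails here.
(C) R is serial (every world has an R-successor), so the schema is valid here.
(D) R is not serial (1 has no R-successor), so the schema fails here.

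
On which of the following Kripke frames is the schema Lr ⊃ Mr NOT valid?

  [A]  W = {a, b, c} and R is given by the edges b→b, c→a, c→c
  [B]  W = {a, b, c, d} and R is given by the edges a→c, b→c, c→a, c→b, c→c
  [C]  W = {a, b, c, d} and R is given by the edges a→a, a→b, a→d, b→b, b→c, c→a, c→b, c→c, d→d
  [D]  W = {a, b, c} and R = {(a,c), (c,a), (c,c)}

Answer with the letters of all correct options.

A, B, D

The schema Lr ⊃ Mr is axiom D; it is valid on a frame iff R is serial.
(A) R is not serial (a has no R-successor), so the schema fails here.
(B) R is not serial (d has no R-successor), so the schema fails here.
(C) R is serial (every world has an R-successor), so the schema is valid here.
(D) R is not serial (b has no R-successor), so the schema fails here.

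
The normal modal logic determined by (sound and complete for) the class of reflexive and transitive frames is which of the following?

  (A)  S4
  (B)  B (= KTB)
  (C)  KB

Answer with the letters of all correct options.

A

(A) S4 is determined by exactly this class.
(B) B (= KTB) is determined by the class of reflexive and symmetric frames.
(C) KB is determined by the class of symmetric frames.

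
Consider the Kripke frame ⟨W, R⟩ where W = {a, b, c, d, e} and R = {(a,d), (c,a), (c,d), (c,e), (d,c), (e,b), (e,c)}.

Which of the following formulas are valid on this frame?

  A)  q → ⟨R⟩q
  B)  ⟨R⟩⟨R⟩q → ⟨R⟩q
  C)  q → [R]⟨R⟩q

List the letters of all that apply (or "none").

none

R is not reflexive: not a R a.
R is not symmetric: a R d but not d R a.
R is not transitive: a R d and d R c but not a R c.
(A) q → ⟨R⟩q is the dual of axiom T; it is valid on a frame exactly when R is reflexive. R is not reflexive, so not valid.
(B) ⟨R⟩⟨R⟩q → ⟨R⟩q is the dual of axiom 4; it is valid on a frame exactly when R is transitive. R is not transitive, so not valid.
(C) q → [R]⟨R⟩q (axiom B) characterises the symmetric frames. R is not symmetric — not valid.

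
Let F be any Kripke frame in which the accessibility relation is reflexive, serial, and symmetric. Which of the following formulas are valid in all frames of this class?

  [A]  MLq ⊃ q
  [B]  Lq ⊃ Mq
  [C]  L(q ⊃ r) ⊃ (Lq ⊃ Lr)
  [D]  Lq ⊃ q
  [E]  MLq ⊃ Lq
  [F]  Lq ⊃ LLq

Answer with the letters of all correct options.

(A) MLq ⊃ q is the dual of axiom B; it is valid on a frame exactly when R is symmetric. Every such R is symmetric, so valid.
(B) axiom D: valid iff R is serial. Every such R is serial — valid.
(C) this is just K, valid on every normal frame.
(D) Lq ⊃ q is axiom T, which corresponds to reflexivity. Every such R is reflexive — valid.
(E) MLq ⊃ Lq is the dual of axiom 5; it is valid on a frame exactly when R is euclidean. Such an R need not be euclidean, so not valid.
(F) Lq ⊃ LLq (axiom 4) characterises the transitive frames. Such an R need not be transitive — not valid.

A, B, C, D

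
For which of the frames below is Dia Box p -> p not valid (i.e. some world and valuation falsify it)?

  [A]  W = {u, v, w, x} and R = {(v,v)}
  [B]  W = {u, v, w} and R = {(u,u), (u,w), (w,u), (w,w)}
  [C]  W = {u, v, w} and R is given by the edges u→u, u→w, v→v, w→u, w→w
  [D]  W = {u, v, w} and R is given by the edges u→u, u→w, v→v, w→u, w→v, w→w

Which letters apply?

The schema Dia Box p -> p is the dual of axiom B; it is valid on a frame iff R is symmetric.
(A) R is symmetric (every R-edge is matched by its reverse), so the schema is valid here.
(B) R is symmetric (every R-edge is matched by its reverse), so the schema is valid here.
(C) R is symmetric (every R-edge is matched by its reverse), so the schema is valid here.
(D) R is not symmetric (w R v but not v R w), so the schema fails here.

D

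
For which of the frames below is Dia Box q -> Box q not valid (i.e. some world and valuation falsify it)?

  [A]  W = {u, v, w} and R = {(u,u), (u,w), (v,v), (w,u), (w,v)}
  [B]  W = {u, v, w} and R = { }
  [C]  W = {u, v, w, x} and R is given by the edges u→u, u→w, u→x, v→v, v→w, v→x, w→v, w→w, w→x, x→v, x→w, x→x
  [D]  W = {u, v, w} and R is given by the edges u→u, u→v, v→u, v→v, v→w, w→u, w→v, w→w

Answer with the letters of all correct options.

The schema Dia Box q -> Box q is the dual of axiom 5; it is valid on a frame iff R is euclidean.
(A) R is not euclidean (w R u and w R v but not u R v), so the schema fails here.
(B) R is euclidean (any two R-successors of the same world are R-related), so the schema is valid here.
(C) R is not euclidean (u R w and u R u but not w R u), so the schema fails here.
(D) R is not euclidean (v R u and v R w but not u R w), so the schema fails here.

A, C, D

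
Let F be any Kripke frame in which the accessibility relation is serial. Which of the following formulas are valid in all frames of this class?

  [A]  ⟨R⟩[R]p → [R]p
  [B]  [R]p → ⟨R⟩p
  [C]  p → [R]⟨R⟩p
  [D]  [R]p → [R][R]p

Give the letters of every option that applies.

(A) ⟨R⟩[R]p → [R]p is the dual of axiom 5; it is valid on a frame exactly when R is euclidean. Such an R need not be euclidean, so not valid.
(B) [R]p → ⟨R⟩p is axiom D, which corresponds to seriality. Every such R is serial — valid.
(C) p → [R]⟨R⟩p is axiom B; it is valid on a frame exactly when R is symmetric. Such an R need not be symmetric, so not valid.
(D) [R]p → [R][R]p is axiom 4, which corresponds to transitivity. Such an R need not be transitive — not valid.

B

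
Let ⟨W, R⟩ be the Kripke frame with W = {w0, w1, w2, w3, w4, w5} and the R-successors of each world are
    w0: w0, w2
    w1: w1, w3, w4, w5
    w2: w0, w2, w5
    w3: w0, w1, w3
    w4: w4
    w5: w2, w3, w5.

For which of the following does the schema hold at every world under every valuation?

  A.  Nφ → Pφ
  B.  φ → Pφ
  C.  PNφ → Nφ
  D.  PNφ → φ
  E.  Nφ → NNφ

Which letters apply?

R is reflexive: each world relates to itself.
R is not symmetric: w1 R w4 but not w4 R w1.
R is not transitive: w0 R w2 and w2 R w5 but not w0 R w5.
R is not euclidean: w1 R w3 and w1 R w4 but not w3 R w4.
R is serial: every world has an R-successor.
(A) axiom D: valid iff R is serial. R is serial — valid.
(B) φ → Pφ is the dual of axiom T, which corresponds to reflexivity. R is reflexive — valid.
(C) PNφ → Nφ is the dual of axiom 5, which corresponds to the euclidean property. R is not euclidean — not valid.
(D) PNφ → φ is the dual of axiom B; it is valid on a frame exactly when R is symmetric. R is not symmetric, so not valid.
(E) Nφ → NNφ is axiom 4, which corresponds to transitivity. R is not transitive — not valid.

A, B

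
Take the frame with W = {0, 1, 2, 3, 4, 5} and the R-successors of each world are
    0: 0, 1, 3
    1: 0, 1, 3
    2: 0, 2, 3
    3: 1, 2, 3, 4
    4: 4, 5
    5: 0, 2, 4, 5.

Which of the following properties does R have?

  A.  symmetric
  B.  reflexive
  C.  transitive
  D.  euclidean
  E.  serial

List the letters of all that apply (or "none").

B, E

(A) not symmetric: 0 R 3 but not 3 R 0.
(B) reflexive: each world relates to itself.
(C) not transitive: 0 R 3 and 3 R 2 but not 0 R 2.
(D) not euclidean: 0 R 3 and 0 R 0 but not 3 R 0.
(E) serial: every world has an R-successor.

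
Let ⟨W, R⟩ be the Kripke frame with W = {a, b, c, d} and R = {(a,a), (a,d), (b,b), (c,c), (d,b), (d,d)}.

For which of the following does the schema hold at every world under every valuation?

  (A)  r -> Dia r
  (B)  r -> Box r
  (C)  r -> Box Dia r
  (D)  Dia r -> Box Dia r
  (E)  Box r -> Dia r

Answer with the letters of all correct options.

A, E

R is reflexive: each world relates to itself.
R is not symmetric: a R d but not d R a.
R is not euclidean: a R d and a R a but not d R a.
R is serial: every world has an R-successor.
R is not a subset of the identity: a R d with a ≠ d.
(A) the dual of axiom T: valid iff R is reflexive. R is reflexive — valid.
(B) r -> Box r is equivalent to ◇p→p; it holds exactly when R ⊆ identity. Here R ⊄ identity — not valid.
(C) r -> Box Dia r is axiom B, which corresponds to symmetry. R is not symmetric — not valid.
(D) Dia r -> Box Dia r (axiom 5) characterises the euclidean frames. R is not euclidean — not valid.
(E) Box r -> Dia r (axiom D) characterises the serial frames. R is serial — valid.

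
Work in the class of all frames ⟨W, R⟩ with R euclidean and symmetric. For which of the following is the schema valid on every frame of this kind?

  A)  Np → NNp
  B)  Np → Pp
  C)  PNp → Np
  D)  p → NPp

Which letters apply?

A symmetric euclidean relation is transitive (uRv and vRw give vRu by symmetry, then uRw by the euclidean condition, applied at v).
(A) Np → NNp is axiom 4; it is valid on a frame exactly when R is transitive. Every such R is transitive, so valid.
(B) Np → Pp is axiom D; it is valid on a frame exactly when R is serial. Such an R need not be serial, so not valid.
(C) the dual of axiom 5: valid iff R is euclidean. Every such R is euclidean — valid.
(D) p → NPp (axiom B) characterises the symmetric frames. Every such R is symmetric — valid.

A, C, D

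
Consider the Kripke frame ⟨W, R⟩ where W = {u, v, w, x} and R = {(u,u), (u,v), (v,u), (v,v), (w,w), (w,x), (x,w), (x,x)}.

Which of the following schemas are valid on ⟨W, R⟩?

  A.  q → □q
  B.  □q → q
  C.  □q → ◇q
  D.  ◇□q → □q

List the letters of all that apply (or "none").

B, C, D

R is reflexive: each world relates to itself.
R is euclidean: any two R-successors of the same world are R-related.
R is serial: every world has an R-successor.
R is not a subset of the identity: u R v with u ≠ v.
(A) q → □q is valid only on frames where every R-edge is a self-loop. Here R ⊄ identity — not valid.
(B) □q → q is axiom T; it is valid on a frame exactly when R is reflexive. R is reflexive, so valid.
(C) □q → ◇q (axiom D) characterises the serial frames. R is serial — valid.
(D) ◇□q → □q (the dual of axiom 5) characterises the euclidean frames. R is euclidean — valid.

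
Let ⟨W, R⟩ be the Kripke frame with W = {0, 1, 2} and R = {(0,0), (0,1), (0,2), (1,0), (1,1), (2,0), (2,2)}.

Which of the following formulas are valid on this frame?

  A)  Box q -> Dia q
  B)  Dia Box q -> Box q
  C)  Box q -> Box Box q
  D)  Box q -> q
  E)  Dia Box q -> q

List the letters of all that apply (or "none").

R is reflexive: each world relates to itself.
R is symmetric: every R-edge is matched by its reverse.
R is not transitive: 1 R 0 and 0 R 2 but not 1 R 2.
R is not euclidean: 0 R 1 and 0 R 2 but not 1 R 2.
R is serial: every world has an R-successor.
(A) Box q -> Dia q is axiom D; it is valid on a frame exactly when R is serial. R is serial, so valid.
(B) the dual of axiom 5: valid iff R is euclidean. R is not euclidean — not valid.
(C) Box q -> Box Box q is axiom 4, which corresponds to transitivity. R is not transitive — not valid.
(D) Box q -> q is axiom T; it is valid on a frame exactly when R is reflexive. R is reflexive, so valid.
(E) Dia Box q -> q (the dual of axiom B) characterises the symmetric frames. R is symmetric — valid.

A, D, E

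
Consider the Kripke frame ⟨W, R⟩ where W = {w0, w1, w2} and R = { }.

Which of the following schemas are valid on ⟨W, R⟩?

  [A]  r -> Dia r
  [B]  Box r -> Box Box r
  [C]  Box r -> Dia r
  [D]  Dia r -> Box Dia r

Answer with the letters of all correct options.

R is not reflexive: not w0 R w0.
R is transitive: R is closed under composition.
R is euclidean: any two R-successors of the same world are R-related.
R is not serial: w0 has no R-successor.
(A) r -> Dia r is the dual of axiom T; it is valid on a frame exactly when R is reflexive. R is not reflexive, so not valid.
(B) axiom 4: valid iff R is transitive. R is transitive — valid.
(C) Box r -> Dia r (axiom D) characterises the serial frames. R is not serial — not valid.
(D) Dia r -> Box Dia r is axiom 5, which corresponds to the euclidean property. R is euclidean — valid.

B, D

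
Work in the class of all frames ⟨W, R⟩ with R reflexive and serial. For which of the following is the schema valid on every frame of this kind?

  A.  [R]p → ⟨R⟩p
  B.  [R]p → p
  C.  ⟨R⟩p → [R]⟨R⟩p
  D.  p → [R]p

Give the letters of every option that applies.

A, B

(A) [R]p → ⟨R⟩p is axiom D, which corresponds to seriality. Every such R is serial — valid.
(B) axiom T: valid iff R is reflexive. Every such R is reflexive — valid.
(C) ⟨R⟩p → [R]⟨R⟩p is axiom 5, which corresponds to the euclidean property. Such an R need not be euclidean — not valid.
(D) p → [R]p (equivalent to ◇p→p) corresponds to R being a subset of the identity. Such an R need not be a subset of the identity, so not valid.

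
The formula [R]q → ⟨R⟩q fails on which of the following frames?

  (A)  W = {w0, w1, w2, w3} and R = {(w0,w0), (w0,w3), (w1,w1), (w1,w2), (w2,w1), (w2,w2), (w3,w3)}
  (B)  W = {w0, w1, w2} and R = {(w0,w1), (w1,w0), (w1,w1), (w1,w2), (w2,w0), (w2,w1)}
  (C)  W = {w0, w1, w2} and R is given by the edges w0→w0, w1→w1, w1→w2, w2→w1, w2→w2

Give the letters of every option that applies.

The schema [R]q → ⟨R⟩q is axiom D; it is valid on a frame iff R is serial.
(A) R is serial (every world has an R-successor), so the schema is valid here.
(B) R is serial (every world has an R-successor), so the schema is valid here.
(C) R is serial (every world has an R-successor), so the schema is valid here.

none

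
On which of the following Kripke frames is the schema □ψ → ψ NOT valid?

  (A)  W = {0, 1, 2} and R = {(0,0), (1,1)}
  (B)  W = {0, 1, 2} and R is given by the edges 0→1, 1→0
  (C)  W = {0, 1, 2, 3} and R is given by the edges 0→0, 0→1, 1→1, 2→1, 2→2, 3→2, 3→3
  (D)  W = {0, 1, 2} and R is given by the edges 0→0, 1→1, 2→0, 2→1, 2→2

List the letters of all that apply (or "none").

The schema □ψ → ψ is axiom T; it is valid on a frame iff R is reflexive.
(A) R is not reflexive (not 2 R 2), so the schema fails here.
(B) R is not reflexive (not 0 R 0), so the schema fails here.
(C) R is reflexive (each world relates to itself), so the schema is valid here.
(D) R is reflexive (each world relates to itself), so the schema is valid here.

A, B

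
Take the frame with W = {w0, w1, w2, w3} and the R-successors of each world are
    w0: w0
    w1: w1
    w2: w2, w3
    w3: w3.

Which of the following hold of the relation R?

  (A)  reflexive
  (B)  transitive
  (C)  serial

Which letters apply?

(A) reflexive: each world relates to itself.
(B) transitive: R is closed under composition.
(C) serial: every world has an R-successor.

A, B, C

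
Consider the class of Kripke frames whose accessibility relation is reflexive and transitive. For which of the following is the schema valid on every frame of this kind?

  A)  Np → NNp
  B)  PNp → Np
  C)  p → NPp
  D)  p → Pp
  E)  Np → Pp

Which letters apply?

Reflexive relations are serial.
(A) Np → NNp is axiom 4, which corresponds to transitivity. Every such R is transitive — valid.
(B) PNp → Np is the dual of axiom 5, which corresponds to the euclidean property. Such an R need not be euclidean — not valid.
(C) p → NPp is axiom B; it is valid on a frame exactly when R is symmetric. Such an R need not be symmetric, so not valid.
(D) p → Pp (the dual of axiom T) characterises the reflexive frames. Every such R is reflexive — valid.
(E) Np → Pp is axiom D; it is valid on a frame exactly when R is serial. Every such R is serial, so valid.

A, D, E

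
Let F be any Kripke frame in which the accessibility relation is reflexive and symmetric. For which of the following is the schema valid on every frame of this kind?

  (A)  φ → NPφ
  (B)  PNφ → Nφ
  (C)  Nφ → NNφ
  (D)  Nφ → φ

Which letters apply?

A, D

Reflexive relations are serial.
(A) φ → NPφ is axiom B; it is valid on a frame exactly when R is symmetric. Every such R is symmetric, so valid.
(B) the dual of axiom 5: valid iff R is euclidean. Such an R need not be euclidean — not valid.
(C) Nφ → NNφ is axiom 4; it is valid on a frame exactly when R is transitive. Such an R need not be transitive, so not valid.
(D) Nφ → φ is axiom T; it is valid on a frame exactly when R is reflexive. Every such R is reflexive, so valid.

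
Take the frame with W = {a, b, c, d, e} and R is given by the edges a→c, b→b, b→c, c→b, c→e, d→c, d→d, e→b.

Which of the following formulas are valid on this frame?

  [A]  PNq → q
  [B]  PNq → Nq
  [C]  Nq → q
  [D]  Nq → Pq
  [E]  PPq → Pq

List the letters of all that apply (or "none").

D

R is not reflexive: not a R a.
R is not symmetric: a R c but not c R a.
R is not transitive: a R c and c R b but not a R b.
R is not euclidean: c R b and c R e but not b R e.
R is serial: every world has an R-successor.
(A) the dual of axiom B: valid iff R is symmetric. R is not symmetric — not valid.
(B) PNq → Nq is the dual of axiom 5, which corresponds to the euclidean property. R is not euclidean — not valid.
(C) Nq → q is axiom T; it is valid on a frame exactly when R is reflexive. R is not reflexive, so not valid.
(D) Nq → Pq (axiom D) characterises the serial frames. R is serial — valid.
(E) PPq → Pq (the dual of axiom 4) characterises the transitive frames. R is not transitive — not valid.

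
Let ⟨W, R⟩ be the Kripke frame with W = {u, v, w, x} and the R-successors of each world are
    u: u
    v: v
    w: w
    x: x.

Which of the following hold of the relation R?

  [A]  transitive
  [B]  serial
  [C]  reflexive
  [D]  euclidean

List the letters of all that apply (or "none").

(A) transitive: R is closed under composition.
(B) serial: every world has an R-successor.
(C) reflexive: each world relates to itself.
(D) euclidean: any two R-successors of the same world are R-related.

A, B, C, D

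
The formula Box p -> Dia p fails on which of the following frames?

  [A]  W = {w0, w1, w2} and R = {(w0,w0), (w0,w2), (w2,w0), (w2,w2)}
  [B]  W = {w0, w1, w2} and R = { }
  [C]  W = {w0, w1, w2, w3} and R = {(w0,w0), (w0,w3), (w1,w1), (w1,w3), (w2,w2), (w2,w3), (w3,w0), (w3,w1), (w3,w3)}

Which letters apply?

A, B

The schema Box p -> Dia p is axiom D; it is valid on a frame iff R is serial.
(A) R is not serial (w1 has no R-successor), so the schema fails here.
(B) R is not serial (w0 has no R-successor), so the schema fails here.
(C) R is serial (every world has an R-successor), so the schema is valid here.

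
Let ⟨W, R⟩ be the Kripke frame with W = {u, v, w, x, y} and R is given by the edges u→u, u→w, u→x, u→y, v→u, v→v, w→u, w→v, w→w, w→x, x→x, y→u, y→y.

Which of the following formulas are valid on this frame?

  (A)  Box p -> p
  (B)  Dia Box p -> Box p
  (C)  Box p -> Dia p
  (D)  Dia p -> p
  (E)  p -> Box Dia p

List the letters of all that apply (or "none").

A, C

R is reflexive: each world relates to itself.
R is not symmetric: u R x but not x R u.
R is not euclidean: u R w and u R y but not w R y.
R is serial: every world has an R-successor.
R is not a subset of the identity: u R w with u ≠ w.
(A) axiom T: valid iff R is reflexive. R is reflexive — valid.
(B) Dia Box p -> Box p (the dual of axiom 5) characterises the euclidean frames. R is not euclidean — not valid.
(C) axiom D: valid iff R is serial. R is serial — valid.
(D) Dia p -> p is valid only on frames where every R-edge is a self-loop. Here R ⊄ identity — not valid.
(E) p -> Box Dia p (axiom B) characterises the symmetric frames. R is not symmetric — not valid.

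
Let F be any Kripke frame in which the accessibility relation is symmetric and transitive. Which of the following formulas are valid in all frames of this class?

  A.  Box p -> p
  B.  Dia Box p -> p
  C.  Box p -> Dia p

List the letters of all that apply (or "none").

A symmetric transitive relation is euclidean (uRv and uRw give vRu by symmetry, then vRw by transitivity).
(A) Box p -> p is axiom T, which corresponds to reflexivity. Such an R need not be reflexive — not valid.
(B) Dia Box p -> p (the dual of axiom B) characterises the symmetric frames. Every such R is symmetric — valid.
(C) Box p -> Dia p is axiom D, which corresponds to seriality. Such an R need not be serial — not valid.

B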